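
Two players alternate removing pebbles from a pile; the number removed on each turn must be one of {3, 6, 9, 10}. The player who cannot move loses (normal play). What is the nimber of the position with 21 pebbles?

n :  0  1  2  3  4  5  6  7  8  9 10 11 12 13 14 15 16 17 18 19 20 21
G :  0  0  0  1  1  1  2  2  2  3  3  3  4  0  0  0  1  1  1  2  2  2

2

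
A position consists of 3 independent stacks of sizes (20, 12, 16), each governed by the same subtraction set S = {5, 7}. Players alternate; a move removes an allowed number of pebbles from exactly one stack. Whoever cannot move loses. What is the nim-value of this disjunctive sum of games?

All stacks use S = {5, 7}:
n :  0  1  2  3  4  5  6  7  8  9 10 11 12 13 14 15 16 17 18 19 20
G :  0  0  0  0  0  1  1  1  1  1  2  2  0  0  0  0  0  1  1  1  1
Stack A: G(20) = 1.
Stack B: G(12) = 0.
Stack C: G(16) = 0.
Combined Grundy value = 1 ⊕ 0 ⊕ 0 = 1.

1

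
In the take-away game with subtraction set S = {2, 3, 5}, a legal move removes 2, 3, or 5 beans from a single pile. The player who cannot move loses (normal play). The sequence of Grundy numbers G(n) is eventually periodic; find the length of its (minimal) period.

7

n :  0  1  2  3  4  5  6  7  8  9 10 11 12 13 14 15
G :  0  0  1  1  2  2  3  0  0  1  1  2  2  3  0  0
G(n+7) = G(n) holds for n = 0,…,4 (a full window of length max(S) = 5), so the sequence is purely periodic with period 7.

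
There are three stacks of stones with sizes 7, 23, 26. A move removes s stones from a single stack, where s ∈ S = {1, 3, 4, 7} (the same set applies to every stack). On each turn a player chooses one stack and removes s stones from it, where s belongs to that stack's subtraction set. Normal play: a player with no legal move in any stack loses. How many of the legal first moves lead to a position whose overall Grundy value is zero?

0

All stacks use S = {1, 3, 4, 7}:
n :  0  1  2  3  4  5  6  7  8  9 10 11 12 13 14 15 16 17 18 19 20 21 22 23 24 25 26
G :  0  1  0  1  2  3  2  3  0  1  0  1  2  3  2  3  0  1  0  1  2  3  2  3  0  1  0
Stack A: G(7) = 3.
Stack B: G(23) = 3.
Stack C: G(26) = 0.
Combined Grundy value = 3 ⊕ 3 ⊕ 0 = 0.
A winning move leaves total XOR = 0, i.e. changes one component's Grundy value g to g ⊕ X where X is the current total.
Stack A: target g' = 3⊕0 = 3, but every legal move changes the Grundy value (mex property), so 0 moves.
Stack B: target g' = 3⊕0 = 3, but every legal move changes the Grundy value (mex property), so 0 moves.
Stack C: target g' = 0⊕0 = 0, but every legal move changes the Grundy value (mex property), so 0 moves.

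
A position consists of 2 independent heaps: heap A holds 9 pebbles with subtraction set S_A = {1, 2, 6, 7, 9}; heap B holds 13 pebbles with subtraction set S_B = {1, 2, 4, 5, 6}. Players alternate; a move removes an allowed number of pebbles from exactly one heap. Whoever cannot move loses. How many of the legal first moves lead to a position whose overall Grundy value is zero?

Heap A, S = {1, 2, 6, 7, 9}:
G(0) = 0
G(1) = mex{0} = 1
G(2) = mex{1,0} = 2
G(3) = mex{2,1} = 0
G(4) = mex{0,2} = 1
G(5) = mex{1,0} = 2
G(6) = mex{2,1,0} = 3
G(7) = mex{3,2,1,0} = 4
G(8) = mex{4,3,2,1} = 0
G(9) = mex{0,4,0,2,0} = 1
G_A(9) = 1.
Heap B, S = {1, 2, 4, 5, 6}:
n :  0  1  2  3  4  5  6  7  8  9 10 11 12 13
G :  0  1  2  0  1  2  3  4  5  3  0  1  2  0
G_B(13) = 0.
Combined Grundy value = 1 ⊕ 0 = 1.
A winning move leaves total XOR = 0, i.e. changes one component's Grundy value g to g ⊕ X where X is the current total.
Heap A: need g' = 1⊕1 = 0. Options: 9−1→G=0, 9−2→G=4, 9−6→G=0, 9−7→G=2, 9−9→G=0. Hits: 3.
Heap B: need g' = 0⊕1 = 1. Options: 13−1→G=2, 13−2→G=1, 13−4→G=3, 13−5→G=5, 13−6→G=4. Hits: 1.

4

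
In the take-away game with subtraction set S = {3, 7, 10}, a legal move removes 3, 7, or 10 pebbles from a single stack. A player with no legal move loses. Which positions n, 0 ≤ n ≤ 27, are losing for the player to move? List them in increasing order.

0, 1, 2, 6, 14, 15, 19, 20

G(0) = 0
G(1) = mex{} = 0
G(2) = mex{} = 0
G(3) = mex{0} = 1
G(4) = mex{0} = 1
G(5) = mex{0} = 1
G(6) = mex{1} = 0
G(7) = mex{1,0} = 2
G(8) = mex{1,0} = 2
G(9) = mex{0,0} = 1
G(10) = mex{2,1,0} = 3
G(11) = mex{2,1,0} = 3
G(12) = mex{1,1,0} = 2
G(13) = mex{3,0,1} = 2
G(14) = mex{3,2,1} = 0
G(15) = mex{2,2,1} = 0
G(16) = mex{2,1,0} = 3
G(17) = mex{0,3,2} = 1
G(18) = mex{0,3,2} = 1
G(19) = mex{3,2,1} = 0
G(20) = mex{1,2,3} = 0
G(21) = mex{1,0,3} = 2
G(22) = mex{0,0,2} = 1
G(23) = mex{0,3,2} = 1
G(24) = mex{2,1,0} = 3
G(25) = mex{1,1,0} = 2
G(26) = mex{1,0,3} = 2
G(27) = mex{3,0,1} = 2
P-positions are exactly the n with G(n) = 0.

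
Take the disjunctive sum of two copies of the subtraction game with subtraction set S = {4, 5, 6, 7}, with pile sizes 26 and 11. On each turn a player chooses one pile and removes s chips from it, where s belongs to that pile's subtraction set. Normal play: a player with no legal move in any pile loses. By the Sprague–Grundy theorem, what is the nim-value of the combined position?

All piles use S = {4, 5, 6, 7}:
G(0) = 0
G(1) = mex{} = 0
G(2) = mex{} = 0
G(3) = mex{} = 0
G(4) = mex{0} = 1
G(5) = mex{0,0} = 1
G(6) = mex{0,0,0} = 1
G(7) = mex{0,0,0,0} = 1
G(8) = mex{1,0,0,0} = 2
G(9) = mex{1,1,0,0} = 2
G(10) = mex{1,1,1,0} = 2
G(11) = mex{1,1,1,1} = 0
G(12) = mex{2,1,1,1} = 0
G(13) = mex{2,2,1,1} = 0
G(14) = mex{2,2,2,1} = 0
G(15) = mex{0,2,2,2} = 1
G(16) = mex{0,0,2,2} = 1
G(17) = mex{0,0,0,2} = 1
G(18) = mex{0,0,0,0} = 1
G(19) = mex{1,0,0,0} = 2
G(20) = mex{1,1,0,0} = 2
G(21) = mex{1,1,1,0} = 2
G(22) = mex{1,1,1,1} = 0
G(23) = mex{2,1,1,1} = 0
G(24) = mex{2,2,1,1} = 0
G(25) = mex{2,2,2,1} = 0
G(26) = mex{0,2,2,2} = 1
Pile A: G(26) = 1.
Pile B: G(11) = 0.
Combined Grundy value = 1 ⊕ 0 = 1.

1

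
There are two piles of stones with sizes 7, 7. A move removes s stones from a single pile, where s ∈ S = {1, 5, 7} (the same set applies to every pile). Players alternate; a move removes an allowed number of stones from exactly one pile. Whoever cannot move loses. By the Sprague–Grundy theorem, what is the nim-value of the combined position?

0

All piles use S = {1, 5, 7}:
G(0) = 0
G(1) = mex{0} = 1
G(2) = mex{1} = 0
G(3) = mex{0} = 1
G(4) = mex{1} = 0
G(5) = mex{0,0} = 1
G(6) = mex{1,1} = 0
G(7) = mex{0,0,0} = 1
Pile A: G(7) = 1.
Pile B: G(7) = 1.
Combined Grundy value = 1 ⊕ 1 = 0.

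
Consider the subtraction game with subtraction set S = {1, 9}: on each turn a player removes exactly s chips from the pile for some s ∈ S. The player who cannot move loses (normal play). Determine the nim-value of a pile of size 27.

1

n :  0  1  2  3  4  5  6  7  8  9 10 11 12 13 14 15 16 17 18 19 20 21 22 23 24 25 26 27
G :  0  1  0  1  0  1  0  1  0  1  0  1  0  1  0  1  0  1  0  1  0  1  0  1  0  1  0  1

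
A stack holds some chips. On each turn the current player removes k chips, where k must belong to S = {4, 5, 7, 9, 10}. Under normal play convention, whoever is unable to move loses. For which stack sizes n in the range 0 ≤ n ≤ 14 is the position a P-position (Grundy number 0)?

G(0) = 0
G(1) = mex{} = 0
G(2) = mex{} = 0
G(3) = mex{} = 0
G(4) = mex{0} = 1
G(5) = mex{0,0} = 1
G(6) = mex{0,0} = 1
G(7) = mex{0,0,0} = 1
G(8) = mex{1,0,0} = 2
G(9) = mex{1,1,0,0} = 2
G(10) = mex{1,1,0,0,0} = 2
G(11) = mex{1,1,1,0,0} = 2
G(12) = mex{2,1,1,0,0} = 3
G(13) = mex{2,2,1,1,0} = 3
G(14) = mex{2,2,1,1,1} = 0
P-positions are exactly the n with G(n) = 0.

0, 1, 2, 3, 14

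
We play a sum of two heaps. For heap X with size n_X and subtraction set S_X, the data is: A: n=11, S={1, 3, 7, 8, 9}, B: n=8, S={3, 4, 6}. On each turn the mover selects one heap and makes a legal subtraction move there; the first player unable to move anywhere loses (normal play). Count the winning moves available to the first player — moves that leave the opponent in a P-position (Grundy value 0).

Heap A, S = {1, 3, 7, 8, 9}:
n :  0  1  2  3  4  5  6  7  8  9 10 11
G :  0  1  0  1  0  1  0  1  2  3  2  3
G_A(11) = 3.
Heap B, S = {3, 4, 6}:
G(0) = 0
G(1) = mex{} = 0
G(2) = mex{} = 0
G(3) = mex{0} = 1
G(4) = mex{0,0} = 1
G(5) = mex{0,0} = 1
G(6) = mex{1,0,0} = 2
G(7) = mex{1,1,0} = 2
G(8) = mex{1,1,0} = 2
G_B(8) = 2.
Combined Grundy value = 3 ⊕ 2 = 1.
A winning move leaves total XOR = 0, i.e. changes one component's Grundy value g to g ⊕ X where X is the current total.
Heap A: need g' = 3⊕1 = 2. Options: 11−1→G=2, 11−3→G=2, 11−7→G=0, 11−8→G=1, 11−9→G=0. Hits: 2.
Heap B: need g' = 2⊕1 = 3. Options: 8−3→G=1, 8−4→G=1, 8−6→G=0. Hits: 0.

2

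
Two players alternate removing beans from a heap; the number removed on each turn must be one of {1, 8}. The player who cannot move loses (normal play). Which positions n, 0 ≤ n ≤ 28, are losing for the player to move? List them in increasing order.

G(0) = 0
G(1) = mex{0} = 1
G(2) = mex{1} = 0
G(3) = mex{0} = 1
G(4) = mex{1} = 0
G(5) = mex{0} = 1
G(6) = mex{1} = 0
G(7) = mex{0} = 1
G(8) = mex{1,0} = 2
G(9) = mex{2,1} = 0
G(10) = mex{0,0} = 1
G(11) = mex{1,1} = 0
G(12) = mex{0,0} = 1
G(13) = mex{1,1} = 0
G(14) = mex{0,0} = 1
G(15) = mex{1,1} = 0
G(16) = mex{0,2} = 1
G(17) = mex{1,0} = 2
G(18) = mex{2,1} = 0
G(19) = mex{0,0} = 1
G(20) = mex{1,1} = 0
G(21) = mex{0,0} = 1
G(22) = mex{1,1} = 0
G(23) = mex{0,0} = 1
G(24) = mex{1,1} = 0
G(25) = mex{0,2} = 1
G(26) = mex{1,0} = 2
G(27) = mex{2,1} = 0
G(28) = mex{0,0} = 1
P-positions are exactly the n with G(n) = 0.

0, 2, 4, 6, 9, 11, 13, 15, 18, 20, 22, 24, 27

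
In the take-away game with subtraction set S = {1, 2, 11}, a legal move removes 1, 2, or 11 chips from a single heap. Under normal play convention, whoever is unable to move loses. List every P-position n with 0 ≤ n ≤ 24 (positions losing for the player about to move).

0, 3, 6, 9, 12, 15, 18, 21, 24

n :  0  1  2  3  4  5  6  7  8  9 10 11 12 13 14 15 16 17 18 19 20 21 22 23 24
G :  0  1  2  0  1  2  0  1  2  0  1  2  0  1  2  0  1  2  0  1  2  0  1  2  0
P-positions are exactly the n with G(n) = 0.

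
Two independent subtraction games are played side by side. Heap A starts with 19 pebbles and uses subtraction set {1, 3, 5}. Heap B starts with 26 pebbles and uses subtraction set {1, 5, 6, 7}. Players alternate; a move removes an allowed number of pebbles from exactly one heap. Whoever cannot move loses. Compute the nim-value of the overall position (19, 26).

1

Heap A, S = {1, 3, 5}:
G(0) = 0
G(1) = mex{0} = 1
G(2) = mex{1} = 0
G(3) = mex{0,0} = 1
G(4) = mex{1,1} = 0
G(5) = mex{0,0,0} = 1
G(6) = mex{1,1,1} = 0
G(7) = mex{0,0,0} = 1
G(8) = mex{1,1,1} = 0
G(9) = mex{0,0,0} = 1
G(10) = mex{1,1,1} = 0
G(11) = mex{0,0,0} = 1
G(12) = mex{1,1,1} = 0
G(13) = mex{0,0,0} = 1
G(14) = mex{1,1,1} = 0
G(15) = mex{0,0,0} = 1
G(16) = mex{1,1,1} = 0
G(17) = mex{0,0,0} = 1
G(18) = mex{1,1,1} = 0
G(19) = mex{0,0,0} = 1
G_A(19) = 1.
Heap B, S = {1, 5, 6, 7}:
G(0) = 0
G(1) = mex{0} = 1
G(2) = mex{1} = 0
G(3) = mex{0} = 1
G(4) = mex{1} = 0
G(5) = mex{0,0} = 1
G(6) = mex{1,1,0} = 2
G(7) = mex{2,0,1,0} = 3
G(8) = mex{3,1,0,1} = 2
G(9) = mex{2,0,1,0} = 3
G(10) = mex{3,1,0,1} = 2
G(11) = mex{2,2,1,0} = 3
G(12) = mex{3,3,2,1} = 0
G(13) = mex{0,2,3,2} = 1
G(14) = mex{1,3,2,3} = 0
G(15) = mex{0,2,3,2} = 1
G(16) = mex{1,3,2,3} = 0
G(17) = mex{0,0,3,2} = 1
G(18) = mex{1,1,0,3} = 2
G(19) = mex{2,0,1,0} = 3
G(20) = mex{3,1,0,1} = 2
G(21) = mex{2,0,1,0} = 3
G(22) = mex{3,1,0,1} = 2
G(23) = mex{2,2,1,0} = 3
G(24) = mex{3,3,2,1} = 0
G(25) = mex{0,2,3,2} = 1
G(26) = mex{1,3,2,3} = 0
G_B(26) = 0.
Combined Grundy value = 1 ⊕ 0 = 1.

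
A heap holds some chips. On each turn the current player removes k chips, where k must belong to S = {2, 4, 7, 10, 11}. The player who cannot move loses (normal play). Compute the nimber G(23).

n :  0  1  2  3  4  5  6  7  8  9 10 11 12 13 14 15 16 17 18 19 20 21 22 23
G :  0  0  1  1  2  2  0  3  1  0  2  1  3  2  0  0  1  1  2  2  3  3  4  0

0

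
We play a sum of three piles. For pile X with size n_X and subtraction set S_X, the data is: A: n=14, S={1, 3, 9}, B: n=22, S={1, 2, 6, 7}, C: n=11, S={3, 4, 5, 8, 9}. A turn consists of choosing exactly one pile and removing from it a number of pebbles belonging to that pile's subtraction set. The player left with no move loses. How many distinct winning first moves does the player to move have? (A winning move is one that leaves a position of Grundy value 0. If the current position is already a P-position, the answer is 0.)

Pile A, S = {1, 3, 9}:
n :  0  1  2  3  4  5  6  7  8  9 10 11 12 13 14
G :  0  1  0  1  0  1  0  1  0  1  0  1  0  1  0
G_A(14) = 0.
Pile B, S = {1, 2, 6, 7}:
G(0) = 0
G(1) = mex{0} = 1
G(2) = mex{1,0} = 2
G(3) = mex{2,1} = 0
G(4) = mex{0,2} = 1
G(5) = mex{1,0} = 2
G(6) = mex{2,1,0} = 3
G(7) = mex{3,2,1,0} = 4
G(8) = mex{4,3,2,1} = 0
G(9) = mex{0,4,0,2} = 1
G(10) = mex{1,0,1,0} = 2
G(11) = mex{2,1,2,1} = 0
G(12) = mex{0,2,3,2} = 1
G(13) = mex{1,0,4,3} = 2
G(14) = mex{2,1,0,4} = 3
G(15) = mex{3,2,1,0} = 4
G(16) = mex{4,3,2,1} = 0
G(17) = mex{0,4,0,2} = 1
G(18) = mex{1,0,1,0} = 2
G(19) = mex{2,1,2,1} = 0
G(20) = mex{0,2,3,2} = 1
G(21) = mex{1,0,4,3} = 2
G(22) = mex{2,1,0,4} = 3
G_B(22) = 3.
Pile C, S = {3, 4, 5, 8, 9}:
G(0) = 0
G(1) = mex{} = 0
G(2) = mex{} = 0
G(3) = mex{0} = 1
G(4) = mex{0,0} = 1
G(5) = mex{0,0,0} = 1
G(6) = mex{1,0,0} = 2
G(7) = mex{1,1,0} = 2
G(8) = mex{1,1,1,0} = 2
G(9) = mex{2,1,1,0,0} = 3
G(10) = mex{2,2,1,0,0} = 3
G(11) = mex{2,2,2,1,0} = 3
G_C(11) = 3.
Combined Grundy value = 0 ⊕ 3 ⊕ 3 = 0.
A winning move leaves total XOR = 0, i.e. changes one component's Grundy value g to g ⊕ X where X is the current total.
Pile A: target g' = 0⊕0 = 0, but every legal move changes the Grundy value (mex property), so 0 moves.
Pile B: target g' = 3⊕0 = 3, but every legal move changes the Grundy value (mex property), so 0 moves.
Pile C: target g' = 3⊕0 = 3, but every legal move changes the Grundy value (mex property), so 0 moves.

0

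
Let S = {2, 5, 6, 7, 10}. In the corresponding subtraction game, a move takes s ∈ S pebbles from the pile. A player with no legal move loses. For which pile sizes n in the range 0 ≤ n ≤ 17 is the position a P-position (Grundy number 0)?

0, 1, 4, 12, 13, 16

G(0) = 0
G(1) = mex{} = 0
G(2) = mex{0} = 1
G(3) = mex{0} = 1
G(4) = mex{1} = 0
G(5) = mex{1,0} = 2
G(6) = mex{0,0,0} = 1
G(7) = mex{2,1,0,0} = 3
G(8) = mex{1,1,1,0} = 2
G(9) = mex{3,0,1,1} = 2
G(10) = mex{2,2,0,1,0} = 3
G(11) = mex{2,1,2,0,0} = 3
G(12) = mex{3,3,1,2,1} = 0
G(13) = mex{3,2,3,1,1} = 0
G(14) = mex{0,2,2,3,0} = 1
G(15) = mex{0,3,2,2,2} = 1
G(16) = mex{1,3,3,2,1} = 0
G(17) = mex{1,0,3,3,3} = 2
P-positions are exactly the n with G(n) = 0.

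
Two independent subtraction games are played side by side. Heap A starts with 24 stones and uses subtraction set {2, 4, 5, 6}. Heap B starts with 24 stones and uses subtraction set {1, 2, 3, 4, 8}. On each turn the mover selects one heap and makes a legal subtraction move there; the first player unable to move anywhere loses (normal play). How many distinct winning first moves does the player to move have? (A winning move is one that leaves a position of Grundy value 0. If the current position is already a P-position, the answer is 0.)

1

Heap A, S = {2, 4, 5, 6}:
G(0) = 0
G(1) = mex{} = 0
G(2) = mex{0} = 1
G(3) = mex{0} = 1
G(4) = mex{1,0} = 2
G(5) = mex{1,0,0} = 2
G(6) = mex{2,1,0,0} = 3
G(7) = mex{2,1,1,0} = 3
G(8) = mex{3,2,1,1} = 0
G(9) = mex{3,2,2,1} = 0
G(10) = mex{0,3,2,2} = 1
G(11) = mex{0,3,3,2} = 1
G(12) = mex{1,0,3,3} = 2
G(13) = mex{1,0,0,3} = 2
G(14) = mex{2,1,0,0} = 3
G(15) = mex{2,1,1,0} = 3
G(16) = mex{3,2,1,1} = 0
G(17) = mex{3,2,2,1} = 0
G(18) = mex{0,3,2,2} = 1
G(19) = mex{0,3,3,2} = 1
G(20) = mex{1,0,3,3} = 2
G(21) = mex{1,0,0,3} = 2
G(22) = mex{2,1,0,0} = 3
G(23) = mex{2,1,1,0} = 3
G(24) = mex{3,2,1,1} = 0
G_A(24) = 0.
Heap B, S = {1, 2, 3, 4, 8}:
G(0) = 0
G(1) = mex{0} = 1
G(2) = mex{1,0} = 2
G(3) = mex{2,1,0} = 3
G(4) = mex{3,2,1,0} = 4
G(5) = mex{4,3,2,1} = 0
G(6) = mex{0,4,3,2} = 1
G(7) = mex{1,0,4,3} = 2
G(8) = mex{2,1,0,4,0} = 3
G(9) = mex{3,2,1,0,1} = 4
G(10) = mex{4,3,2,1,2} = 0
G(11) = mex{0,4,3,2,3} = 1
G(12) = mex{1,0,4,3,4} = 2
G(13) = mex{2,1,0,4,0} = 3
G(14) = mex{3,2,1,0,1} = 4
G(15) = mex{4,3,2,1,2} = 0
G(16) = mex{0,4,3,2,3} = 1
G(17) = mex{1,0,4,3,4} = 2
G(18) = mex{2,1,0,4,0} = 3
G(19) = mex{3,2,1,0,1} = 4
G(20) = mex{4,3,2,1,2} = 0
G(21) = mex{0,4,3,2,3} = 1
G(22) = mex{1,0,4,3,4} = 2
G(23) = mex{2,1,0,4,0} = 3
G(24) = mex{3,2,1,0,1} = 4
G_B(24) = 4.
Combined Grundy value = 0 ⊕ 4 = 4.
A winning move leaves total XOR = 0, i.e. changes one component's Grundy value g to g ⊕ X where X is the current total.
Heap A: need g' = 0⊕4 = 4. Options: 24−2→G=3, 24−4→G=2, 24−5→G=1, 24−6→G=1. Hits: 0.
Heap B: need g' = 4⊕4 = 0. Options: 24−1→G=3, 24−2→G=2, 24−3→G=1, 24−4→G=0, 24−8→G=1. Hits: 1.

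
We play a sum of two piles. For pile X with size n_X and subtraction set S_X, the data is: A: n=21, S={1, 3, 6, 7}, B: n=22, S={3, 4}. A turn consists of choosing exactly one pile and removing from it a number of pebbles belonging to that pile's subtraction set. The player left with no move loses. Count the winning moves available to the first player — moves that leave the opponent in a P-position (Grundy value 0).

Pile A, S = {1, 3, 6, 7}:
G(0) = 0
G(1) = mex{0} = 1
G(2) = mex{1} = 0
G(3) = mex{0,0} = 1
G(4) = mex{1,1} = 0
G(5) = mex{0,0} = 1
G(6) = mex{1,1,0} = 2
G(7) = mex{2,0,1,0} = 3
G(8) = mex{3,1,0,1} = 2
G(9) = mex{2,2,1,0} = 3
G(10) = mex{3,3,0,1} = 2
G(11) = mex{2,2,1,0} = 3
G(12) = mex{3,3,2,1} = 0
G(13) = mex{0,2,3,2} = 1
G(14) = mex{1,3,2,3} = 0
G(15) = mex{0,0,3,2} = 1
G(16) = mex{1,1,2,3} = 0
G(17) = mex{0,0,3,2} = 1
G(18) = mex{1,1,0,3} = 2
G(19) = mex{2,0,1,0} = 3
G(20) = mex{3,1,0,1} = 2
G(21) = mex{2,2,1,0} = 3
G_A(21) = 3.
Pile B, S = {3, 4}:
n :  0  1  2  3  4  5  6  7  8  9 10 11 12 13 14 15 16 17 18 19 20 21 22
G :  0  0  0  1  1  1  2  0  0  0  1  1  1  2  0  0  0  1  1  1  2  0  0
G_B(22) = 0.
Combined Grundy value = 3 ⊕ 0 = 3.
A winning move leaves total XOR = 0, i.e. changes one component's Grundy value g to g ⊕ X where X is the current total.
Pile A: need g' = 3⊕3 = 0. Options: 21−1→G=2, 21−3→G=2, 21−6→G=1, 21−7→G=0. Hits: 1.
Pile B: need g' = 0⊕3 = 3. Options: 22−3→G=1, 22−4→G=1. Hits: 0.

1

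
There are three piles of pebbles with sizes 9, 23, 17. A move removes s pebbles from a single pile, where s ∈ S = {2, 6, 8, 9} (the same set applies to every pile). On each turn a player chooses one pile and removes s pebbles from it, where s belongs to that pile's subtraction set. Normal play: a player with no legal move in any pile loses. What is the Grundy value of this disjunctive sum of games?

All piles use S = {2, 6, 8, 9}:
n :  0  1  2  3  4  5  6  7  8  9 10 11 12 13 14 15 16 17 18 19 20 21 22 23
G :  0  0  1  1  0  0  1  1  2  2  3  3  2  2  3  0  0  1  1  0  0  1  1  2
Pile A: G(9) = 2.
Pile B: G(23) = 2.
Pile C: G(17) = 1.
Combined Grundy value = 2 ⊕ 2 ⊕ 1 = 1.

1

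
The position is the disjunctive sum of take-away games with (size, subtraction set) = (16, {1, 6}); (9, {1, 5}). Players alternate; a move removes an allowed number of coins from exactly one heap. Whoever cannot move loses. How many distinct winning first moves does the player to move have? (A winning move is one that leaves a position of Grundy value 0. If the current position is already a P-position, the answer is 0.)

4

Heap A, S = {1, 6}:
G(0) = 0
G(1) = mex{0} = 1
G(2) = mex{1} = 0
G(3) = mex{0} = 1
G(4) = mex{1} = 0
G(5) = mex{0} = 1
G(6) = mex{1,0} = 2
G(7) = mex{2,1} = 0
G(8) = mex{0,0} = 1
G(9) = mex{1,1} = 0
G(10) = mex{0,0} = 1
G(11) = mex{1,1} = 0
G(12) = mex{0,2} = 1
G(13) = mex{1,0} = 2
G(14) = mex{2,1} = 0
G(15) = mex{0,0} = 1
G(16) = mex{1,1} = 0
G_A(16) = 0.
Heap B, S = {1, 5}:
n : 0 1 2 3 4 5 6 7 8 9
G : 0 1 0 1 0 1 0 1 0 1
G_B(9) = 1.
Combined Grundy value = 0 ⊕ 1 = 1.
A winning move leaves total XOR = 0, i.e. changes one component's Grundy value g to g ⊕ X where X is the current total.
Heap A: need g' = 0⊕1 = 1. Options: 16−1→G=1, 16−6→G=1. Hits: 2.
Heap B: need g' = 1⊕1 = 0. Options: 9−1→G=0, 9−5→G=0. Hits: 2.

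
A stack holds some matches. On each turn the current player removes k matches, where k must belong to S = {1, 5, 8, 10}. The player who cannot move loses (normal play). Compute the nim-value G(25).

G(0) = 0
G(1) = mex{0} = 1
G(2) = mex{1} = 0
G(3) = mex{0} = 1
G(4) = mex{1} = 0
G(5) = mex{0,0} = 1
G(6) = mex{1,1} = 0
G(7) = mex{0,0} = 1
G(8) = mex{1,1,0} = 2
G(9) = mex{2,0,1} = 3
G(10) = mex{3,1,0,0} = 2
G(11) = mex{2,0,1,1} = 3
G(12) = mex{3,1,0,0} = 2
G(13) = mex{2,2,1,1} = 0
G(14) = mex{0,3,0,0} = 1
G(15) = mex{1,2,1,1} = 0
G(16) = mex{0,3,2,0} = 1
G(17) = mex{1,2,3,1} = 0
G(18) = mex{0,0,2,2} = 1
G(19) = mex{1,1,3,3} = 0
G(20) = mex{0,0,2,2} = 1
G(21) = mex{1,1,0,3} = 2
G(22) = mex{2,0,1,2} = 3
G(23) = mex{3,1,0,0} = 2
G(24) = mex{2,0,1,1} = 3
G(25) = mex{3,1,0,0} = 2

2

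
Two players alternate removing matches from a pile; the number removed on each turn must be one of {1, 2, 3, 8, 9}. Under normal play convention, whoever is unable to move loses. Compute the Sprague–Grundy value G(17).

n :  0  1  2  3  4  5  6  7  8  9 10 11 12 13 14 15 16 17
G :  0  1  2  3  0  1  2  3  4  5  0  1  2  3  0  1  2  3

3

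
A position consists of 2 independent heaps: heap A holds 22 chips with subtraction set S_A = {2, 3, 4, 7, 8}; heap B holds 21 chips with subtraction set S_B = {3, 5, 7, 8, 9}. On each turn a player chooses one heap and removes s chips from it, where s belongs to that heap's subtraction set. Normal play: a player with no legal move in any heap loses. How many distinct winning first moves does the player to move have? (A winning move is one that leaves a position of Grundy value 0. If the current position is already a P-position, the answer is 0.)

4

Heap A, S = {2, 3, 4, 7, 8}:
n :  0  1  2  3  4  5  6  7  8  9 10 11 12 13 14 15 16 17 18 19 20 21 22
G :  0  0  1  1  2  2  0  3  1  4  2  0  0  1  1  2  2  0  3  1  4  2  0
G_A(22) = 0.
Heap B, S = {3, 5, 7, 8, 9}:
n :  0  1  2  3  4  5  6  7  8  9 10 11 12 13 14 15 16 17 18 19 20 21
G :  0  0  0  1  1  1  2  2  2  3  3  3  0  0  0  1  1  1  2  2  2  3
G_B(21) = 3.
Combined Grundy value = 0 ⊕ 3 = 3.
A winning move leaves total XOR = 0, i.e. changes one component's Grundy value g to g ⊕ X where X is the current total.
Heap A: need g' = 0⊕3 = 3. Options: 22−2→G=4, 22−3→G=1, 22−4→G=3, 22−7→G=2, 22−8→G=1. Hits: 1.
Heap B: need g' = 3⊕3 = 0. Options: 21−3→G=2, 21−5→G=1, 21−7→G=0, 21−8→G=0, 21−9→G=0. Hits: 3.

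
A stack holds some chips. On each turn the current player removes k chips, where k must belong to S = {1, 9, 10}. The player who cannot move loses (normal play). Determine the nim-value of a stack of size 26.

G(0) = 0
G(1) = mex{0} = 1
G(2) = mex{1} = 0
G(3) = mex{0} = 1
G(4) = mex{1} = 0
G(5) = mex{0} = 1
G(6) = mex{1} = 0
G(7) = mex{0} = 1
G(8) = mex{1} = 0
G(9) = mex{0,0} = 1
G(10) = mex{1,1,0} = 2
G(11) = mex{2,0,1} = 3
G(12) = mex{3,1,0} = 2
G(13) = mex{2,0,1} = 3
G(14) = mex{3,1,0} = 2
G(15) = mex{2,0,1} = 3
G(16) = mex{3,1,0} = 2
G(17) = mex{2,0,1} = 3
G(18) = mex{3,1,0} = 2
G(19) = mex{2,2,1} = 0
G(20) = mex{0,3,2} = 1
G(21) = mex{1,2,3} = 0
G(22) = mex{0,3,2} = 1
G(23) = mex{1,2,3} = 0
G(24) = mex{0,3,2} = 1
G(25) = mex{1,2,3} = 0
G(26) = mex{0,3,2} = 1

1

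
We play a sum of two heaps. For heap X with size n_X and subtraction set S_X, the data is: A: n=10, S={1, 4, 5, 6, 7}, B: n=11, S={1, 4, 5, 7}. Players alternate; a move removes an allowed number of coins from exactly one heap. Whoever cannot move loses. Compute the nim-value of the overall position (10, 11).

1

Heap A, S = {1, 4, 5, 6, 7}:
G(0) = 0
G(1) = mex{0} = 1
G(2) = mex{1} = 0
G(3) = mex{0} = 1
G(4) = mex{1,0} = 2
G(5) = mex{2,1,0} = 3
G(6) = mex{3,0,1,0} = 2
G(7) = mex{2,1,0,1,0} = 3
G(8) = mex{3,2,1,0,1} = 4
G(9) = mex{4,3,2,1,0} = 5
G(10) = mex{5,2,3,2,1} = 0
G_A(10) = 0.
Heap B, S = {1, 4, 5, 7}:
n :  0  1  2  3  4  5  6  7  8  9 10 11
G :  0  1  0  1  2  3  2  3  0  1  0  1
G_B(11) = 1.
Combined Grundy value = 0 ⊕ 1 = 1.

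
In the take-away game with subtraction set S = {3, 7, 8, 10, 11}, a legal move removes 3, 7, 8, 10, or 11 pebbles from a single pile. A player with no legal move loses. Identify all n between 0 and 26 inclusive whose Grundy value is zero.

0, 1, 2, 6, 15, 19, 20, 21

G(0) = 0
G(1) = mex{} = 0
G(2) = mex{} = 0
G(3) = mex{0} = 1
G(4) = mex{0} = 1
G(5) = mex{0} = 1
G(6) = mex{1} = 0
G(7) = mex{1,0} = 2
G(8) = mex{1,0,0} = 2
G(9) = mex{0,0,0} = 1
G(10) = mex{2,1,0,0} = 3
G(11) = mex{2,1,1,0,0} = 3
G(12) = mex{1,1,1,0,0} = 2
G(13) = mex{3,0,1,1,0} = 2
G(14) = mex{3,2,0,1,1} = 4
G(15) = mex{2,2,2,1,1} = 0
G(16) = mex{2,1,2,0,1} = 3
G(17) = mex{4,3,1,2,0} = 5
G(18) = mex{0,3,3,2,2} = 1
G(19) = mex{3,2,3,1,2} = 0
G(20) = mex{5,2,2,3,1} = 0
G(21) = mex{1,4,2,3,3} = 0
G(22) = mex{0,0,4,2,3} = 1
G(23) = mex{0,3,0,2,2} = 1
G(24) = mex{0,5,3,4,2} = 1
G(25) = mex{1,1,5,0,4} = 2
G(26) = mex{1,0,1,3,0} = 2
P-positions are exactly the n with G(n) = 0.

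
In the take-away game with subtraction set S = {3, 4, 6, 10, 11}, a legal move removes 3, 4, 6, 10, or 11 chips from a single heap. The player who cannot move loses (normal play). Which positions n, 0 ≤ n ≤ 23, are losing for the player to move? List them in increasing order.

0, 1, 2, 9, 14, 16, 21, 23

n :  0  1  2  3  4  5  6  7  8  9 10 11 12 13 14 15 16 17 18 19 20 21 22 23
G :  0  0  0  1  1  1  2  2  2  0  3  3  1  4  0  2  0  1  3  1  2  0  2  0
P-positions are exactly the n with G(n) = 0.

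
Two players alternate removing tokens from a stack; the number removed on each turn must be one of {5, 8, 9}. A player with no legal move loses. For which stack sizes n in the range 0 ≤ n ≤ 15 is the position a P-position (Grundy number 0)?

0, 1, 2, 3, 4, 14, 15

n :  0  1  2  3  4  5  6  7  8  9 10 11 12 13 14 15
G :  0  0  0  0  0  1  1  1  1  1  2  2  2  2  0  0
P-positions are exactly the n with G(n) = 0.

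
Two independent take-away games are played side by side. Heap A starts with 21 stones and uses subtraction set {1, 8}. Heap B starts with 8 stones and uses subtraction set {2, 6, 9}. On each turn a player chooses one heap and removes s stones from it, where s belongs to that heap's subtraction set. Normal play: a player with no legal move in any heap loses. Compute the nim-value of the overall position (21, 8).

Heap A, S = {1, 8}:
G(0) = 0
G(1) = mex{0} = 1
G(2) = mex{1} = 0
G(3) = mex{0} = 1
G(4) = mex{1} = 0
G(5) = mex{0} = 1
G(6) = mex{1} = 0
G(7) = mex{0} = 1
G(8) = mex{1,0} = 2
G(9) = mex{2,1} = 0
G(10) = mex{0,0} = 1
G(11) = mex{1,1} = 0
G(12) = mex{0,0} = 1
G(13) = mex{1,1} = 0
G(14) = mex{0,0} = 1
G(15) = mex{1,1} = 0
G(16) = mex{0,2} = 1
G(17) = mex{1,0} = 2
G(18) = mex{2,1} = 0
G(19) = mex{0,0} = 1
G(20) = mex{1,1} = 0
G(21) = mex{0,0} = 1
G_A(21) = 1.
Heap B, S = {2, 6, 9}:
n : 0 1 2 3 4 5 6 7 8
G : 0 0 1 1 0 0 1 1 0
G_B(8) = 0.
Combined Grundy value = 1 ⊕ 0 = 1.

1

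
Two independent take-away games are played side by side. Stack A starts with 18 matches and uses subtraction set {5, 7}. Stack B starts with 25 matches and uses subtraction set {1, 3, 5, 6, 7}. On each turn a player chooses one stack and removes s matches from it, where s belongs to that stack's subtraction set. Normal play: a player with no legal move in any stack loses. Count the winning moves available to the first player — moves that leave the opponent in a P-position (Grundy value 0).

0

Stack A, S = {5, 7}:
G(0) = 0
G(1) = mex{} = 0
G(2) = mex{} = 0
G(3) = mex{} = 0
G(4) = mex{} = 0
G(5) = mex{0} = 1
G(6) = mex{0} = 1
G(7) = mex{0,0} = 1
G(8) = mex{0,0} = 1
G(9) = mex{0,0} = 1
G(10) = mex{1,0} = 2
G(11) = mex{1,0} = 2
G(12) = mex{1,1} = 0
G(13) = mex{1,1} = 0
G(14) = mex{1,1} = 0
G(15) = mex{2,1} = 0
G(16) = mex{2,1} = 0
G(17) = mex{0,2} = 1
G(18) = mex{0,2} = 1
G_A(18) = 1.
Stack B, S = {1, 3, 5, 6, 7}:
G(0) = 0
G(1) = mex{0} = 1
G(2) = mex{1} = 0
G(3) = mex{0,0} = 1
G(4) = mex{1,1} = 0
G(5) = mex{0,0,0} = 1
G(6) = mex{1,1,1,0} = 2
G(7) = mex{2,0,0,1,0} = 3
G(8) = mex{3,1,1,0,1} = 2
G(9) = mex{2,2,0,1,0} = 3
G(10) = mex{3,3,1,0,1} = 2
G(11) = mex{2,2,2,1,0} = 3
G(12) = mex{3,3,3,2,1} = 0
G(13) = mex{0,2,2,3,2} = 1
G(14) = mex{1,3,3,2,3} = 0
G(15) = mex{0,0,2,3,2} = 1
G(16) = mex{1,1,3,2,3} = 0
G(17) = mex{0,0,0,3,2} = 1
G(18) = mex{1,1,1,0,3} = 2
G(19) = mex{2,0,0,1,0} = 3
G(20) = mex{3,1,1,0,1} = 2
G(21) = mex{2,2,0,1,0} = 3
G(22) = mex{3,3,1,0,1} = 2
G(23) = mex{2,2,2,1,0} = 3
G(24) = mex{3,3,3,2,1} = 0
G(25) = mex{0,2,2,3,2} = 1
G_B(25) = 1.
Combined Grundy value = 1 ⊕ 1 = 0.
A winning move leaves total XOR = 0, i.e. changes one component's Grundy value g to g ⊕ X where X is the current total.
Stack A: target g' = 1⊕0 = 1, but every legal move changes the Grundy value (mex property), so 0 moves.
Stack B: target g' = 1⊕0 = 1, but every legal move changes the Grundy value (mex property), so 0 moves.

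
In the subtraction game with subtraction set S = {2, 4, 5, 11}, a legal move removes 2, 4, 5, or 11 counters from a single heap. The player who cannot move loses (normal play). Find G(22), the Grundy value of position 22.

0

n :  0  1  2  3  4  5  6  7  8  9 10 11 12 13 14 15 16 17 18 19 20 21 22
G :  0  0  1  1  2  2  3  0  0  1  1  2  2  3  0  0  1  1  2  2  3  0  0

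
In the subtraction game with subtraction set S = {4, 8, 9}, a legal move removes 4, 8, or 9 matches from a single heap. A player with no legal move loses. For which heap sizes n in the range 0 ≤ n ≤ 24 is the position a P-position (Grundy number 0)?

0, 1, 2, 3, 13, 14, 15, 16

G(0) = 0
G(1) = mex{} = 0
G(2) = mex{} = 0
G(3) = mex{} = 0
G(4) = mex{0} = 1
G(5) = mex{0} = 1
G(6) = mex{0} = 1
G(7) = mex{0} = 1
G(8) = mex{1,0} = 2
G(9) = mex{1,0,0} = 2
G(10) = mex{1,0,0} = 2
G(11) = mex{1,0,0} = 2
G(12) = mex{2,1,0} = 3
G(13) = mex{2,1,1} = 0
G(14) = mex{2,1,1} = 0
G(15) = mex{2,1,1} = 0
G(16) = mex{3,2,1} = 0
G(17) = mex{0,2,2} = 1
G(18) = mex{0,2,2} = 1
G(19) = mex{0,2,2} = 1
G(20) = mex{0,3,2} = 1
G(21) = mex{1,0,3} = 2
G(22) = mex{1,0,0} = 2
G(23) = mex{1,0,0} = 2
G(24) = mex{1,0,0} = 2
P-positions are exactly the n with G(n) = 0.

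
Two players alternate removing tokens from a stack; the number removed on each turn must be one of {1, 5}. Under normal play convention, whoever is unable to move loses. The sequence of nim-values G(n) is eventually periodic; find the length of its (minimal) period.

G(0) = 0
G(1) = mex{0} = 1
G(2) = mex{1} = 0
G(3) = mex{0} = 1
G(4) = mex{1} = 0
G(5) = mex{0,0} = 1
G(6) = mex{1,1} = 0
G(7) = mex{0,0} = 1
G(8) = mex{1,1} = 0
G(9) = mex{0,0} = 1
G(10) = mex{1,1} = 0
G(11) = mex{0,0} = 1
G(12) = mex{1,1} = 0
G(13) = mex{0,0} = 1
G(14) = mex{1,1} = 0
G(n+2) = G(n) holds for n = 0,…,4 (a full window of length max(S) = 5), so the sequence is purely periodic with period 2.

2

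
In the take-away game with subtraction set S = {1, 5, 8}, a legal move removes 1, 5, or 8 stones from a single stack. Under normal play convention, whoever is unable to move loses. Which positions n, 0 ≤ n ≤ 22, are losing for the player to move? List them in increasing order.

0, 2, 4, 6, 13, 15, 17, 19

G(0) = 0
G(1) = mex{0} = 1
G(2) = mex{1} = 0
G(3) = mex{0} = 1
G(4) = mex{1} = 0
G(5) = mex{0,0} = 1
G(6) = mex{1,1} = 0
G(7) = mex{0,0} = 1
G(8) = mex{1,1,0} = 2
G(9) = mex{2,0,1} = 3
G(10) = mex{3,1,0} = 2
G(11) = mex{2,0,1} = 3
G(12) = mex{3,1,0} = 2
G(13) = mex{2,2,1} = 0
G(14) = mex{0,3,0} = 1
G(15) = mex{1,2,1} = 0
G(16) = mex{0,3,2} = 1
G(17) = mex{1,2,3} = 0
G(18) = mex{0,0,2} = 1
G(19) = mex{1,1,3} = 0
G(20) = mex{0,0,2} = 1
G(21) = mex{1,1,0} = 2
G(22) = mex{2,0,1} = 3
P-positions are exactly the n with G(n) = 0.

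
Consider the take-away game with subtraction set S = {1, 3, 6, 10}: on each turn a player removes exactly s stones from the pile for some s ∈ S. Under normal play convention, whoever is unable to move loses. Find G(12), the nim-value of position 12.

G(0) = 0
G(1) = mex{0} = 1
G(2) = mex{1} = 0
G(3) = mex{0,0} = 1
G(4) = mex{1,1} = 0
G(5) = mex{0,0} = 1
G(6) = mex{1,1,0} = 2
G(7) = mex{2,0,1} = 3
G(8) = mex{3,1,0} = 2
G(9) = mex{2,2,1} = 0
G(10) = mex{0,3,0,0} = 1
G(11) = mex{1,2,1,1} = 0
G(12) = mex{0,0,2,0} = 1

1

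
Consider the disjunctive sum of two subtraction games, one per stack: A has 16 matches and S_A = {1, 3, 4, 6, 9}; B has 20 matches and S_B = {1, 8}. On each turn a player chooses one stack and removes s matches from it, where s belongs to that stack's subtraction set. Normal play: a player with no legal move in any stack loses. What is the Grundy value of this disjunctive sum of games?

2

Stack A, S = {1, 3, 4, 6, 9}:
G(0) = 0
G(1) = mex{0} = 1
G(2) = mex{1} = 0
G(3) = mex{0,0} = 1
G(4) = mex{1,1,0} = 2
G(5) = mex{2,0,1} = 3
G(6) = mex{3,1,0,0} = 2
G(7) = mex{2,2,1,1} = 0
G(8) = mex{0,3,2,0} = 1
G(9) = mex{1,2,3,1,0} = 4
G(10) = mex{4,0,2,2,1} = 3
G(11) = mex{3,1,0,3,0} = 2
G(12) = mex{2,4,1,2,1} = 0
G(13) = mex{0,3,4,0,2} = 1
G(14) = mex{1,2,3,1,3} = 0
G(15) = mex{0,0,2,4,2} = 1
G(16) = mex{1,1,0,3,0} = 2
G_A(16) = 2.
Stack B, S = {1, 8}:
n :  0  1  2  3  4  5  6  7  8  9 10 11 12 13 14 15 16 17 18 19 20
G :  0  1  0  1  0  1  0  1  2  0  1  0  1  0  1  0  1  2  0  1  0
G_B(20) = 0.
Combined Grundy value = 2 ⊕ 0 = 2.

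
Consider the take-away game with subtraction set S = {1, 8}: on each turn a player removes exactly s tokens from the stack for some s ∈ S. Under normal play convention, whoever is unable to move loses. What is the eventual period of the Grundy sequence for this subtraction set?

9

G(0) = 0
G(1) = mex{0} = 1
G(2) = mex{1} = 0
G(3) = mex{0} = 1
G(4) = mex{1} = 0
G(5) = mex{0} = 1
G(6) = mex{1} = 0
G(7) = mex{0} = 1
G(8) = mex{1,0} = 2
G(9) = mex{2,1} = 0
G(10) = mex{0,0} = 1
G(11) = mex{1,1} = 0
G(12) = mex{0,0} = 1
G(13) = mex{1,1} = 0
G(14) = mex{0,0} = 1
G(15) = mex{1,1} = 0
G(16) = mex{0,2} = 1
G(17) = mex{1,0} = 2
G(18) = mex{2,1} = 0
G(19) = mex{0,0} = 1
G(n+9) = G(n) holds for n = 0,…,7 (a full window of length max(S) = 8), so the sequence is purely periodic with period 9.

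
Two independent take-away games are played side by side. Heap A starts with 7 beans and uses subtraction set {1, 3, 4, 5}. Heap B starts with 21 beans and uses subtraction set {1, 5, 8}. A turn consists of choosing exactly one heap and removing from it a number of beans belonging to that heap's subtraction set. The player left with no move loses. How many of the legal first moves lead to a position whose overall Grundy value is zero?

Heap A, S = {1, 3, 4, 5}:
n : 0 1 2 3 4 5 6 7
G : 0 1 0 1 2 3 2 3
G_A(7) = 3.
Heap B, S = {1, 5, 8}:
n :  0  1  2  3  4  5  6  7  8  9 10 11 12 13 14 15 16 17 18 19 20 21
G :  0  1  0  1  0  1  0  1  2  3  2  3  2  0  1  0  1  0  1  0  1  2
G_B(21) = 2.
Combined Grundy value = 3 ⊕ 2 = 1.
A winning move leaves total XOR = 0, i.e. changes one component's Grundy value g to g ⊕ X where X is the current total.
Heap A: need g' = 3⊕1 = 2. Options: 7−1→G=2, 7−3→G=2, 7−4→G=1, 7−5→G=0. Hits: 2.
Heap B: need g' = 2⊕1 = 3. Options: 21−1→G=1, 21−5→G=1, 21−8→G=0. Hits: 0.

2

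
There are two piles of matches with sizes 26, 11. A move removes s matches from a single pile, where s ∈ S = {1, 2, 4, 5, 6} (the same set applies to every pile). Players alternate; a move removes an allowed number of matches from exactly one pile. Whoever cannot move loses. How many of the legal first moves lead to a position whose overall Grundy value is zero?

4

All piles use S = {1, 2, 4, 5, 6}:
G(0) = 0
G(1) = mex{0} = 1
G(2) = mex{1,0} = 2
G(3) = mex{2,1} = 0
G(4) = mex{0,2,0} = 1
G(5) = mex{1,0,1,0} = 2
G(6) = mex{2,1,2,1,0} = 3
G(7) = mex{3,2,0,2,1} = 4
G(8) = mex{4,3,1,0,2} = 5
G(9) = mex{5,4,2,1,0} = 3
G(10) = mex{3,5,3,2,1} = 0
G(11) = mex{0,3,4,3,2} = 1
G(12) = mex{1,0,5,4,3} = 2
G(13) = mex{2,1,3,5,4} = 0
G(14) = mex{0,2,0,3,5} = 1
G(15) = mex{1,0,1,0,3} = 2
G(16) = mex{2,1,2,1,0} = 3
G(17) = mex{3,2,0,2,1} = 4
G(18) = mex{4,3,1,0,2} = 5
G(19) = mex{5,4,2,1,0} = 3
G(20) = mex{3,5,3,2,1} = 0
G(21) = mex{0,3,4,3,2} = 1
G(22) = mex{1,0,5,4,3} = 2
G(23) = mex{2,1,3,5,4} = 0
G(24) = mex{0,2,0,3,5} = 1
G(25) = mex{1,0,1,0,3} = 2
G(26) = mex{2,1,2,1,0} = 3
Pile A: G(26) = 3.
Pile B: G(11) = 1.
Combined Grundy value = 3 ⊕ 1 = 2.
A winning move leaves total XOR = 0, i.e. changes one component's Grundy value g to g ⊕ X where X is the current total.
Pile A: need g' = 3⊕2 = 1. Options: 26−1→G=2, 26−2→G=1, 26−4→G=2, 26−5→G=1, 26−6→G=0. Hits: 2.
Pile B: need g' = 1⊕2 = 3. Options: 11−1→G=0, 11−2→G=3, 11−4→G=4, 11−5→G=3, 11−6→G=2. Hits: 2.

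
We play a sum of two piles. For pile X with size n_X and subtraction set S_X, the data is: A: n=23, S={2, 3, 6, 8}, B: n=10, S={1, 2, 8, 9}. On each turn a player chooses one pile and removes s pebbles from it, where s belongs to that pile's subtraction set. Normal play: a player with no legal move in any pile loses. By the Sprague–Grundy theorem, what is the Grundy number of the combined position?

Pile A, S = {2, 3, 6, 8}:
n :  0  1  2  3  4  5  6  7  8  9 10 11 12 13 14 15 16 17 18 19 20 21 22 23
G :  0  0  1  1  2  0  3  1  2  2  0  3  1  2  0  0  1  1  2  0  3  1  2  2
G_A(23) = 2.
Pile B, S = {1, 2, 8, 9}:
n :  0  1  2  3  4  5  6  7  8  9 10
G :  0  1  2  0  1  2  0  1  2  3  0
G_B(10) = 0.
Combined Grundy value = 2 ⊕ 0 = 2.

2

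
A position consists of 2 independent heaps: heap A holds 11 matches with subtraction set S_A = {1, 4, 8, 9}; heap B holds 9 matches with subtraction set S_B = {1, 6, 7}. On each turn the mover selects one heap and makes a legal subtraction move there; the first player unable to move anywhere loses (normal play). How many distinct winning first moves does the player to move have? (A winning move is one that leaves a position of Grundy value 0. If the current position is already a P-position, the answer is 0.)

Heap A, S = {1, 4, 8, 9}:
n :  0  1  2  3  4  5  6  7  8  9 10 11
G :  0  1  0  1  2  0  1  0  1  2  3  2
G_A(11) = 2.
Heap B, S = {1, 6, 7}:
n : 0 1 2 3 4 5 6 7 8 9
G : 0 1 0 1 0 1 2 3 2 3
G_B(9) = 3.
Combined Grundy value = 2 ⊕ 3 = 1.
A winning move leaves total XOR = 0, i.e. changes one component's Grundy value g to g ⊕ X where X is the current total.
Heap A: need g' = 2⊕1 = 3. Options: 11−1→G=3, 11−4→G=0, 11−8→G=1, 11−9→G=0. Hits: 1.
Heap B: need g' = 3⊕1 = 2. Options: 9−1→G=2, 9−6→G=1, 9−7→G=0. Hits: 1.

2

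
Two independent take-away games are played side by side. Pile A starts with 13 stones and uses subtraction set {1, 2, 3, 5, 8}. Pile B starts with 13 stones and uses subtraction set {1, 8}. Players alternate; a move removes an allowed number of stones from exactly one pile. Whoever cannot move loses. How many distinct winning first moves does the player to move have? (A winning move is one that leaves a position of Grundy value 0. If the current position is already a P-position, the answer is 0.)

Pile A, S = {1, 2, 3, 5, 8}:
n :  0  1  2  3  4  5  6  7  8  9 10 11 12 13
G :  0  1  2  3  0  1  2  3  4  5  0  1  2  3
G_A(13) = 3.
Pile B, S = {1, 8}:
n :  0  1  2  3  4  5  6  7  8  9 10 11 12 13
G :  0  1  0  1  0  1  0  1  2  0  1  0  1  0
G_B(13) = 0.
Combined Grundy value = 3 ⊕ 0 = 3.
A winning move leaves total XOR = 0, i.e. changes one component's Grundy value g to g ⊕ X where X is the current total.
Pile A: need g' = 3⊕3 = 0. Options: 13−1→G=2, 13−2→G=1, 13−3→G=0, 13−5→G=4, 13−8→G=1. Hits: 1.
Pile B: need g' = 0⊕3 = 3. Options: 13−1→G=1, 13−8→G=1. Hits: 0.

1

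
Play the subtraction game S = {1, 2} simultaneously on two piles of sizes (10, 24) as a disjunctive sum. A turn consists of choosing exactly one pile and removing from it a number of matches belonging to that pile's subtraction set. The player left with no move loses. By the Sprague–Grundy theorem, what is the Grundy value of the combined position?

1

All piles use S = {1, 2}:
G(0) = 0
G(1) = mex{0} = 1
G(2) = mex{1,0} = 2
G(3) = mex{2,1} = 0
G(4) = mex{0,2} = 1
G(5) = mex{1,0} = 2
G(6) = mex{2,1} = 0
G(7) = mex{0,2} = 1
G(8) = mex{1,0} = 2
G(9) = mex{2,1} = 0
G(10) = mex{0,2} = 1
G(11) = mex{1,0} = 2
G(12) = mex{2,1} = 0
G(13) = mex{0,2} = 1
G(14) = mex{1,0} = 2
G(15) = mex{2,1} = 0
G(16) = mex{0,2} = 1
G(17) = mex{1,0} = 2
G(18) = mex{2,1} = 0
G(19) = mex{0,2} = 1
G(20) = mex{1,0} = 2
G(21) = mex{2,1} = 0
G(22) = mex{0,2} = 1
G(23) = mex{1,0} = 2
G(24) = mex{2,1} = 0
Pile A: G(10) = 1.
Pile B: G(24) = 0.
Combined Grundy value = 1 ⊕ 0 = 1.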